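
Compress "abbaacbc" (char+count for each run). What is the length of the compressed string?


Input: abbaacbc
Runs:
  'a' x 1 => "a1"
  'b' x 2 => "b2"
  'a' x 2 => "a2"
  'c' x 1 => "c1"
  'b' x 1 => "b1"
  'c' x 1 => "c1"
Compressed: "a1b2a2c1b1c1"
Compressed length: 12

12


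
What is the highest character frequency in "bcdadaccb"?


Input: bcdadaccb
Character counts:
  'a': 2
  'b': 2
  'c': 3
  'd': 2
Maximum frequency: 3

3


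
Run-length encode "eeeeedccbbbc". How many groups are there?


Input: eeeeedccbbbc
Scanning for consecutive runs:
  Group 1: 'e' x 5 (positions 0-4)
  Group 2: 'd' x 1 (positions 5-5)
  Group 3: 'c' x 2 (positions 6-7)
  Group 4: 'b' x 3 (positions 8-10)
  Group 5: 'c' x 1 (positions 11-11)
Total groups: 5

5


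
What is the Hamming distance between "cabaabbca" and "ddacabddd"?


Comparing "cabaabbca" and "ddacabddd" position by position:
  Position 0: 'c' vs 'd' => differ
  Position 1: 'a' vs 'd' => differ
  Position 2: 'b' vs 'a' => differ
  Position 3: 'a' vs 'c' => differ
  Position 4: 'a' vs 'a' => same
  Position 5: 'b' vs 'b' => same
  Position 6: 'b' vs 'd' => differ
  Position 7: 'c' vs 'd' => differ
  Position 8: 'a' vs 'd' => differ
Total differences (Hamming distance): 7

7


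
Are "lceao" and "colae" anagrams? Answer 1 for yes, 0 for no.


Strings: "lceao", "colae"
Sorted first:  acelo
Sorted second: acelo
Sorted forms match => anagrams

1


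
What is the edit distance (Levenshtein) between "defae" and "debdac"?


Computing edit distance: "defae" -> "debdac"
DP table:
           d    e    b    d    a    c
      0    1    2    3    4    5    6
  d   1    0    1    2    3    4    5
  e   2    1    0    1    2    3    4
  f   3    2    1    1    2    3    4
  a   4    3    2    2    2    2    3
  e   5    4    3    3    3    3    3
Edit distance = dp[5][6] = 3

3


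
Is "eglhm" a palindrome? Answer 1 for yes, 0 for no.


Input: eglhm
Reversed: mhlge
  Compare pos 0 ('e') with pos 4 ('m'): MISMATCH
  Compare pos 1 ('g') with pos 3 ('h'): MISMATCH
Result: not a palindrome

0


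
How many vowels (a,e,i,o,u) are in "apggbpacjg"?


Input: apggbpacjg
Checking each character:
  'a' at position 0: vowel (running total: 1)
  'p' at position 1: consonant
  'g' at position 2: consonant
  'g' at position 3: consonant
  'b' at position 4: consonant
  'p' at position 5: consonant
  'a' at position 6: vowel (running total: 2)
  'c' at position 7: consonant
  'j' at position 8: consonant
  'g' at position 9: consonant
Total vowels: 2

2


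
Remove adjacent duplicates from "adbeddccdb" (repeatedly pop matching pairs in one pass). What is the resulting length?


Input: adbeddccdb
Stack-based adjacent duplicate removal:
  Read 'a': push. Stack: a
  Read 'd': push. Stack: ad
  Read 'b': push. Stack: adb
  Read 'e': push. Stack: adbe
  Read 'd': push. Stack: adbed
  Read 'd': matches stack top 'd' => pop. Stack: adbe
  Read 'c': push. Stack: adbec
  Read 'c': matches stack top 'c' => pop. Stack: adbe
  Read 'd': push. Stack: adbed
  Read 'b': push. Stack: adbedb
Final stack: "adbedb" (length 6)

6


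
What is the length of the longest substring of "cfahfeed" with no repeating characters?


Input: "cfahfeed"
Sliding window (track last position of each char):
  Position 0 ('c'): window [0,0] length 1 -- new best
  Position 1 ('f'): window [0,1] length 2 -- new best
  Position 2 ('a'): window [0,2] length 3 -- new best
  Position 3 ('h'): window [0,3] length 4 -- new best
  Position 4 ('f'): repeat (last at 1), move window start to 2
  Position 4 ('f'): window [2,4] length 3
  Position 5 ('e'): window [2,5] length 4
  Position 6 ('e'): repeat (last at 5), move window start to 6
  Position 6 ('e'): window [6,6] length 1
  Position 7 ('d'): window [6,7] length 2
Longest substring with no repeats: "cfah" with length 4

4


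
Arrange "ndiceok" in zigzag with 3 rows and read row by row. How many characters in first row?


Zigzag "ndiceok" into 3 rows:
Placing characters:
  'n' => row 0
  'd' => row 1
  'i' => row 2
  'c' => row 1
  'e' => row 0
  'o' => row 1
  'k' => row 2
Rows:
  Row 0: "ne"
  Row 1: "dco"
  Row 2: "ik"
First row length: 2

2


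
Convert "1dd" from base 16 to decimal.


Input: "1dd" in base 16
Positional expansion:
  Digit '1' (value 1) x 16^2 = 256
  Digit 'd' (value 13) x 16^1 = 208
  Digit 'd' (value 13) x 16^0 = 13
Sum = 477

477


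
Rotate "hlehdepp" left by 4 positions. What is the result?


Input: "hlehdepp", rotate left by 4
First 4 characters: "hleh"
Remaining characters: "depp"
Concatenate remaining + first: "depp" + "hleh" = "depphleh"

depphleh


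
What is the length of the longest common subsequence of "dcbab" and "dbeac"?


LCS of "dcbab" and "dbeac"
DP table:
           d    b    e    a    c
      0    0    0    0    0    0
  d   0    1    1    1    1    1
  c   0    1    1    1    1    2
  b   0    1    2    2    2    2
  a   0    1    2    2    3    3
  b   0    1    2    2    3    3
LCS length = dp[5][5] = 3

3


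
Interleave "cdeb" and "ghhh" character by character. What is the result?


Interleaving "cdeb" and "ghhh":
  Position 0: 'c' from first, 'g' from second => "cg"
  Position 1: 'd' from first, 'h' from second => "dh"
  Position 2: 'e' from first, 'h' from second => "eh"
  Position 3: 'b' from first, 'h' from second => "bh"
Result: cgdhehbh

cgdhehbh


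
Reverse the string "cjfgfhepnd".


Input: cjfgfhepnd
Reading characters right to left:
  Position 9: 'd'
  Position 8: 'n'
  Position 7: 'p'
  Position 6: 'e'
  Position 5: 'h'
  Position 4: 'f'
  Position 3: 'g'
  Position 2: 'f'
  Position 1: 'j'
  Position 0: 'c'
Reversed: dnpehfgfjc

dnpehfgfjc


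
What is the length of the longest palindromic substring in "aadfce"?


Input: "aadfce"
Checking substrings for palindromes:
  [0:2] "aa" (len 2) => palindrome
Longest palindromic substring: "aa" with length 2

2


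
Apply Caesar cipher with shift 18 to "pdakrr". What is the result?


Caesar cipher: shift "pdakrr" by 18
  'p' (pos 15) + 18 = pos 7 = 'h'
  'd' (pos 3) + 18 = pos 21 = 'v'
  'a' (pos 0) + 18 = pos 18 = 's'
  'k' (pos 10) + 18 = pos 2 = 'c'
  'r' (pos 17) + 18 = pos 9 = 'j'
  'r' (pos 17) + 18 = pos 9 = 'j'
Result: hvscjj

hvscjj


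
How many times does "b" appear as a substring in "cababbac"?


Searching for "b" in "cababbac"
Scanning each position:
  Position 0: "c" => no
  Position 1: "a" => no
  Position 2: "b" => MATCH
  Position 3: "a" => no
  Position 4: "b" => MATCH
  Position 5: "b" => MATCH
  Position 6: "a" => no
  Position 7: "c" => no
Total occurrences: 3

3


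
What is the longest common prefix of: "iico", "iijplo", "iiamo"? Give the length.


Words: iico, iijplo, iiamo
  Position 0: all 'i' => match
  Position 1: all 'i' => match
  Position 2: ('c', 'j', 'a') => mismatch, stop
LCP = "ii" (length 2)

2


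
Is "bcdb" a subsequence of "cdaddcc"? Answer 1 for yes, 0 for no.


Check if "bcdb" is a subsequence of "cdaddcc"
Greedy scan:
  Position 0 ('c'): no match needed
  Position 1 ('d'): no match needed
  Position 2 ('a'): no match needed
  Position 3 ('d'): no match needed
  Position 4 ('d'): no match needed
  Position 5 ('c'): no match needed
  Position 6 ('c'): no match needed
Only matched 0/4 characters => not a subsequence

0


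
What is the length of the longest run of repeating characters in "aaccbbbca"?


Input: "aaccbbbca"
Scanning for longest run:
  Position 1 ('a'): continues run of 'a', length=2
  Position 2 ('c'): new char, reset run to 1
  Position 3 ('c'): continues run of 'c', length=2
  Position 4 ('b'): new char, reset run to 1
  Position 5 ('b'): continues run of 'b', length=2
  Position 6 ('b'): continues run of 'b', length=3
  Position 7 ('c'): new char, reset run to 1
  Position 8 ('a'): new char, reset run to 1
Longest run: 'b' with length 3

3


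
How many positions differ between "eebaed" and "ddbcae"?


Comparing "eebaed" and "ddbcae" position by position:
  Position 0: 'e' vs 'd' => DIFFER
  Position 1: 'e' vs 'd' => DIFFER
  Position 2: 'b' vs 'b' => same
  Position 3: 'a' vs 'c' => DIFFER
  Position 4: 'e' vs 'a' => DIFFER
  Position 5: 'd' vs 'e' => DIFFER
Positions that differ: 5

5


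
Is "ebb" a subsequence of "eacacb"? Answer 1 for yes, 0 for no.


Check if "ebb" is a subsequence of "eacacb"
Greedy scan:
  Position 0 ('e'): matches sub[0] = 'e'
  Position 1 ('a'): no match needed
  Position 2 ('c'): no match needed
  Position 3 ('a'): no match needed
  Position 4 ('c'): no match needed
  Position 5 ('b'): matches sub[1] = 'b'
Only matched 2/3 characters => not a subsequence

0


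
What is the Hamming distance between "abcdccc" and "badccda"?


Comparing "abcdccc" and "badccda" position by position:
  Position 0: 'a' vs 'b' => differ
  Position 1: 'b' vs 'a' => differ
  Position 2: 'c' vs 'd' => differ
  Position 3: 'd' vs 'c' => differ
  Position 4: 'c' vs 'c' => same
  Position 5: 'c' vs 'd' => differ
  Position 6: 'c' vs 'a' => differ
Total differences (Hamming distance): 6

6


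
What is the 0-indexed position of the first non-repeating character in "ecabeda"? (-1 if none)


Input: ecabeda
Character frequencies:
  'a': 2
  'b': 1
  'c': 1
  'd': 1
  'e': 2
Scanning left to right for freq == 1:
  Position 0 ('e'): freq=2, skip
  Position 1 ('c'): unique! => answer = 1

1


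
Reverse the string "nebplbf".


Input: nebplbf
Reading characters right to left:
  Position 6: 'f'
  Position 5: 'b'
  Position 4: 'l'
  Position 3: 'p'
  Position 2: 'b'
  Position 1: 'e'
  Position 0: 'n'
Reversed: fblpben

fblpben


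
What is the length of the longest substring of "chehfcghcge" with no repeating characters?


Input: "chehfcghcge"
Sliding window (track last position of each char):
  Position 0 ('c'): window [0,0] length 1 -- new best
  Position 1 ('h'): window [0,1] length 2 -- new best
  Position 2 ('e'): window [0,2] length 3 -- new best
  Position 3 ('h'): repeat (last at 1), move window start to 2
  Position 3 ('h'): window [2,3] length 2
  Position 4 ('f'): window [2,4] length 3
  Position 5 ('c'): window [2,5] length 4 -- new best
  Position 6 ('g'): window [2,6] length 5 -- new best
  Position 7 ('h'): repeat (last at 3), move window start to 4
  Position 7 ('h'): window [4,7] length 4
  Position 8 ('c'): repeat (last at 5), move window start to 6
  Position 8 ('c'): window [6,8] length 3
  Position 9 ('g'): repeat (last at 6), move window start to 7
  Position 9 ('g'): window [7,9] length 3
  Position 10 ('e'): window [7,10] length 4
Longest substring with no repeats: "ehfcg" with length 5

5


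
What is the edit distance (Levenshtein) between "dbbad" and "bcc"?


Computing edit distance: "dbbad" -> "bcc"
DP table:
           b    c    c
      0    1    2    3
  d   1    1    2    3
  b   2    1    2    3
  b   3    2    2    3
  a   4    3    3    3
  d   5    4    4    4
Edit distance = dp[5][3] = 4

4


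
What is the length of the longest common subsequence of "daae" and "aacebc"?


LCS of "daae" and "aacebc"
DP table:
           a    a    c    e    b    c
      0    0    0    0    0    0    0
  d   0    0    0    0    0    0    0
  a   0    1    1    1    1    1    1
  a   0    1    2    2    2    2    2
  e   0    1    2    2    3    3    3
LCS length = dp[4][6] = 3

3


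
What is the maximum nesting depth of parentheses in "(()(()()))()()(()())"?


Input: "(()(()()))()()(()())"
Tracking depth:
  Position 0 '(': depth becomes 1
  Position 1 '(': depth becomes 2
  Position 2 ')': depth becomes 1
  Position 3 '(': depth becomes 2
  Position 4 '(': depth becomes 3
  Position 5 ')': depth becomes 2
  Position 6 '(': depth becomes 3
  Position 7 ')': depth becomes 2
  Position 8 ')': depth becomes 1
  Position 9 ')': depth becomes 0
  Position 10 '(': depth becomes 1
  Position 11 ')': depth becomes 0
  Position 12 '(': depth becomes 1
  Position 13 ')': depth becomes 0
  Position 14 '(': depth becomes 1
  Position 15 '(': depth becomes 2
  Position 16 ')': depth becomes 1
  Position 17 '(': depth becomes 2
  Position 18 ')': depth becomes 1
  Position 19 ')': depth becomes 0
Maximum depth reached: 3

3


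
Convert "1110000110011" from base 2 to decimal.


Input: "1110000110011" in base 2
Positional expansion:
  Digit '1' (value 1) x 2^12 = 4096
  Digit '1' (value 1) x 2^11 = 2048
  Digit '1' (value 1) x 2^10 = 1024
  Digit '0' (value 0) x 2^9 = 0
  Digit '0' (value 0) x 2^8 = 0
  Digit '0' (value 0) x 2^7 = 0
  Digit '0' (value 0) x 2^6 = 0
  Digit '1' (value 1) x 2^5 = 32
  Digit '1' (value 1) x 2^4 = 16
  Digit '0' (value 0) x 2^3 = 0
  Digit '0' (value 0) x 2^2 = 0
  Digit '1' (value 1) x 2^1 = 2
  Digit '1' (value 1) x 2^0 = 1
Sum = 7219

7219


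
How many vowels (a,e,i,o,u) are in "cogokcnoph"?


Input: cogokcnoph
Checking each character:
  'c' at position 0: consonant
  'o' at position 1: vowel (running total: 1)
  'g' at position 2: consonant
  'o' at position 3: vowel (running total: 2)
  'k' at position 4: consonant
  'c' at position 5: consonant
  'n' at position 6: consonant
  'o' at position 7: vowel (running total: 3)
  'p' at position 8: consonant
  'h' at position 9: consonant
Total vowels: 3

3


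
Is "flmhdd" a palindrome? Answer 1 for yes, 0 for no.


Input: flmhdd
Reversed: ddhmlf
  Compare pos 0 ('f') with pos 5 ('d'): MISMATCH
  Compare pos 1 ('l') with pos 4 ('d'): MISMATCH
  Compare pos 2 ('m') with pos 3 ('h'): MISMATCH
Result: not a palindrome

0


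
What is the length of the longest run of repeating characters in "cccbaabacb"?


Input: "cccbaabacb"
Scanning for longest run:
  Position 1 ('c'): continues run of 'c', length=2
  Position 2 ('c'): continues run of 'c', length=3
  Position 3 ('b'): new char, reset run to 1
  Position 4 ('a'): new char, reset run to 1
  Position 5 ('a'): continues run of 'a', length=2
  Position 6 ('b'): new char, reset run to 1
  Position 7 ('a'): new char, reset run to 1
  Position 8 ('c'): new char, reset run to 1
  Position 9 ('b'): new char, reset run to 1
Longest run: 'c' with length 3

3


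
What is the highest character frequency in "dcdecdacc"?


Input: dcdecdacc
Character counts:
  'a': 1
  'c': 4
  'd': 3
  'e': 1
Maximum frequency: 4

4


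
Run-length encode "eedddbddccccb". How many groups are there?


Input: eedddbddccccb
Scanning for consecutive runs:
  Group 1: 'e' x 2 (positions 0-1)
  Group 2: 'd' x 3 (positions 2-4)
  Group 3: 'b' x 1 (positions 5-5)
  Group 4: 'd' x 2 (positions 6-7)
  Group 5: 'c' x 4 (positions 8-11)
  Group 6: 'b' x 1 (positions 12-12)
Total groups: 6

6


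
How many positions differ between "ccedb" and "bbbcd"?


Comparing "ccedb" and "bbbcd" position by position:
  Position 0: 'c' vs 'b' => DIFFER
  Position 1: 'c' vs 'b' => DIFFER
  Position 2: 'e' vs 'b' => DIFFER
  Position 3: 'd' vs 'c' => DIFFER
  Position 4: 'b' vs 'd' => DIFFER
Positions that differ: 5

5


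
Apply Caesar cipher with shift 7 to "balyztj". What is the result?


Caesar cipher: shift "balyztj" by 7
  'b' (pos 1) + 7 = pos 8 = 'i'
  'a' (pos 0) + 7 = pos 7 = 'h'
  'l' (pos 11) + 7 = pos 18 = 's'
  'y' (pos 24) + 7 = pos 5 = 'f'
  'z' (pos 25) + 7 = pos 6 = 'g'
  't' (pos 19) + 7 = pos 0 = 'a'
  'j' (pos 9) + 7 = pos 16 = 'q'
Result: ihsfgaq

ihsfgaq


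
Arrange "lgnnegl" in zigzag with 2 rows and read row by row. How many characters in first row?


Zigzag "lgnnegl" into 2 rows:
Placing characters:
  'l' => row 0
  'g' => row 1
  'n' => row 0
  'n' => row 1
  'e' => row 0
  'g' => row 1
  'l' => row 0
Rows:
  Row 0: "lnel"
  Row 1: "gng"
First row length: 4

4


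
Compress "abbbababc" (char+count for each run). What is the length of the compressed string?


Input: abbbababc
Runs:
  'a' x 1 => "a1"
  'b' x 3 => "b3"
  'a' x 1 => "a1"
  'b' x 1 => "b1"
  'a' x 1 => "a1"
  'b' x 1 => "b1"
  'c' x 1 => "c1"
Compressed: "a1b3a1b1a1b1c1"
Compressed length: 14

14


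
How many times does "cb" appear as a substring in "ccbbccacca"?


Searching for "cb" in "ccbbccacca"
Scanning each position:
  Position 0: "cc" => no
  Position 1: "cb" => MATCH
  Position 2: "bb" => no
  Position 3: "bc" => no
  Position 4: "cc" => no
  Position 5: "ca" => no
  Position 6: "ac" => no
  Position 7: "cc" => no
  Position 8: "ca" => no
Total occurrences: 1

1


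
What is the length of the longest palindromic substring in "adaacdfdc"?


Input: "adaacdfdc"
Checking substrings for palindromes:
  [4:9] "cdfdc" (len 5) => palindrome
  [0:3] "ada" (len 3) => palindrome
  [5:8] "dfd" (len 3) => palindrome
  [2:4] "aa" (len 2) => palindrome
Longest palindromic substring: "cdfdc" with length 5

5


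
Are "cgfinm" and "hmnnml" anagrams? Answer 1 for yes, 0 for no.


Strings: "cgfinm", "hmnnml"
Sorted first:  cfgimn
Sorted second: hlmmnn
Differ at position 0: 'c' vs 'h' => not anagrams

0


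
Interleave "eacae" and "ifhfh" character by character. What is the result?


Interleaving "eacae" and "ifhfh":
  Position 0: 'e' from first, 'i' from second => "ei"
  Position 1: 'a' from first, 'f' from second => "af"
  Position 2: 'c' from first, 'h' from second => "ch"
  Position 3: 'a' from first, 'f' from second => "af"
  Position 4: 'e' from first, 'h' from second => "eh"
Result: eiafchafeh

eiafchafeh


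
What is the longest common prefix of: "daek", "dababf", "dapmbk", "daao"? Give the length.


Words: daek, dababf, dapmbk, daao
  Position 0: all 'd' => match
  Position 1: all 'a' => match
  Position 2: ('e', 'b', 'p', 'a') => mismatch, stop
LCP = "da" (length 2)

2


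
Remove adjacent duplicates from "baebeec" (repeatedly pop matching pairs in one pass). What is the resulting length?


Input: baebeec
Stack-based adjacent duplicate removal:
  Read 'b': push. Stack: b
  Read 'a': push. Stack: ba
  Read 'e': push. Stack: bae
  Read 'b': push. Stack: baeb
  Read 'e': push. Stack: baebe
  Read 'e': matches stack top 'e' => pop. Stack: baeb
  Read 'c': push. Stack: baebc
Final stack: "baebc" (length 5)

5


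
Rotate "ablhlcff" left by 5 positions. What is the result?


Input: "ablhlcff", rotate left by 5
First 5 characters: "ablhl"
Remaining characters: "cff"
Concatenate remaining + first: "cff" + "ablhl" = "cffablhl"

cffablhl


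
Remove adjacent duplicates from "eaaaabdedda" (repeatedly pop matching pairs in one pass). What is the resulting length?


Input: eaaaabdedda
Stack-based adjacent duplicate removal:
  Read 'e': push. Stack: e
  Read 'a': push. Stack: ea
  Read 'a': matches stack top 'a' => pop. Stack: e
  Read 'a': push. Stack: ea
  Read 'a': matches stack top 'a' => pop. Stack: e
  Read 'b': push. Stack: eb
  Read 'd': push. Stack: ebd
  Read 'e': push. Stack: ebde
  Read 'd': push. Stack: ebded
  Read 'd': matches stack top 'd' => pop. Stack: ebde
  Read 'a': push. Stack: ebdea
Final stack: "ebdea" (length 5)

5


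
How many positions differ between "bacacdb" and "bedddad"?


Comparing "bacacdb" and "bedddad" position by position:
  Position 0: 'b' vs 'b' => same
  Position 1: 'a' vs 'e' => DIFFER
  Position 2: 'c' vs 'd' => DIFFER
  Position 3: 'a' vs 'd' => DIFFER
  Position 4: 'c' vs 'd' => DIFFER
  Position 5: 'd' vs 'a' => DIFFER
  Position 6: 'b' vs 'd' => DIFFER
Positions that differ: 6

6


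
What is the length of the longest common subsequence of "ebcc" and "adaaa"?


LCS of "ebcc" and "adaaa"
DP table:
           a    d    a    a    a
      0    0    0    0    0    0
  e   0    0    0    0    0    0
  b   0    0    0    0    0    0
  c   0    0    0    0    0    0
  c   0    0    0    0    0    0
LCS length = dp[4][5] = 0

0


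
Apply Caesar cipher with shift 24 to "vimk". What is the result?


Caesar cipher: shift "vimk" by 24
  'v' (pos 21) + 24 = pos 19 = 't'
  'i' (pos 8) + 24 = pos 6 = 'g'
  'm' (pos 12) + 24 = pos 10 = 'k'
  'k' (pos 10) + 24 = pos 8 = 'i'
Result: tgki

tgki


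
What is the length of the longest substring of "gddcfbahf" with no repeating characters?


Input: "gddcfbahf"
Sliding window (track last position of each char):
  Position 0 ('g'): window [0,0] length 1 -- new best
  Position 1 ('d'): window [0,1] length 2 -- new best
  Position 2 ('d'): repeat (last at 1), move window start to 2
  Position 2 ('d'): window [2,2] length 1
  Position 3 ('c'): window [2,3] length 2
  Position 4 ('f'): window [2,4] length 3 -- new best
  Position 5 ('b'): window [2,5] length 4 -- new best
  Position 6 ('a'): window [2,6] length 5 -- new best
  Position 7 ('h'): window [2,7] length 6 -- new best
  Position 8 ('f'): repeat (last at 4), move window start to 5
  Position 8 ('f'): window [5,8] length 4
Longest substring with no repeats: "dcfbah" with length 6

6


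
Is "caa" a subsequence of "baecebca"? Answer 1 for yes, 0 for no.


Check if "caa" is a subsequence of "baecebca"
Greedy scan:
  Position 0 ('b'): no match needed
  Position 1 ('a'): no match needed
  Position 2 ('e'): no match needed
  Position 3 ('c'): matches sub[0] = 'c'
  Position 4 ('e'): no match needed
  Position 5 ('b'): no match needed
  Position 6 ('c'): no match needed
  Position 7 ('a'): matches sub[1] = 'a'
Only matched 2/3 characters => not a subsequence

0


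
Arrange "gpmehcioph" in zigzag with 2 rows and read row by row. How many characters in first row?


Zigzag "gpmehcioph" into 2 rows:
Placing characters:
  'g' => row 0
  'p' => row 1
  'm' => row 0
  'e' => row 1
  'h' => row 0
  'c' => row 1
  'i' => row 0
  'o' => row 1
  'p' => row 0
  'h' => row 1
Rows:
  Row 0: "gmhip"
  Row 1: "pecoh"
First row length: 5

5


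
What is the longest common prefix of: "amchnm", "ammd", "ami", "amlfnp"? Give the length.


Words: amchnm, ammd, ami, amlfnp
  Position 0: all 'a' => match
  Position 1: all 'm' => match
  Position 2: ('c', 'm', 'i', 'l') => mismatch, stop
LCP = "am" (length 2)

2


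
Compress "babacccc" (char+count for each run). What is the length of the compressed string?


Input: babacccc
Runs:
  'b' x 1 => "b1"
  'a' x 1 => "a1"
  'b' x 1 => "b1"
  'a' x 1 => "a1"
  'c' x 4 => "c4"
Compressed: "b1a1b1a1c4"
Compressed length: 10

10


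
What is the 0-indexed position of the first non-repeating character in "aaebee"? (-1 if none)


Input: aaebee
Character frequencies:
  'a': 2
  'b': 1
  'e': 3
Scanning left to right for freq == 1:
  Position 0 ('a'): freq=2, skip
  Position 1 ('a'): freq=2, skip
  Position 2 ('e'): freq=3, skip
  Position 3 ('b'): unique! => answer = 3

3


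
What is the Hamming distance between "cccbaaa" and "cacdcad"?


Comparing "cccbaaa" and "cacdcad" position by position:
  Position 0: 'c' vs 'c' => same
  Position 1: 'c' vs 'a' => differ
  Position 2: 'c' vs 'c' => same
  Position 3: 'b' vs 'd' => differ
  Position 4: 'a' vs 'c' => differ
  Position 5: 'a' vs 'a' => same
  Position 6: 'a' vs 'd' => differ
Total differences (Hamming distance): 4

4


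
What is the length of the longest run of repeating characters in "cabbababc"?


Input: "cabbababc"
Scanning for longest run:
  Position 1 ('a'): new char, reset run to 1
  Position 2 ('b'): new char, reset run to 1
  Position 3 ('b'): continues run of 'b', length=2
  Position 4 ('a'): new char, reset run to 1
  Position 5 ('b'): new char, reset run to 1
  Position 6 ('a'): new char, reset run to 1
  Position 7 ('b'): new char, reset run to 1
  Position 8 ('c'): new char, reset run to 1
Longest run: 'b' with length 2

2


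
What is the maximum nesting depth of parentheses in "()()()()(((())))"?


Input: "()()()()(((())))"
Tracking depth:
  Position 0 '(': depth becomes 1
  Position 1 ')': depth becomes 0
  Position 2 '(': depth becomes 1
  Position 3 ')': depth becomes 0
  Position 4 '(': depth becomes 1
  Position 5 ')': depth becomes 0
  Position 6 '(': depth becomes 1
  Position 7 ')': depth becomes 0
  Position 8 '(': depth becomes 1
  Position 9 '(': depth becomes 2
  Position 10 '(': depth becomes 3
  Position 11 '(': depth becomes 4
  Position 12 ')': depth becomes 3
  Position 13 ')': depth becomes 2
  Position 14 ')': depth becomes 1
  Position 15 ')': depth becomes 0
Maximum depth reached: 4

4


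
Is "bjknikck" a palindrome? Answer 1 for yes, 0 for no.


Input: bjknikck
Reversed: kckinkjb
  Compare pos 0 ('b') with pos 7 ('k'): MISMATCH
  Compare pos 1 ('j') with pos 6 ('c'): MISMATCH
  Compare pos 2 ('k') with pos 5 ('k'): match
  Compare pos 3 ('n') with pos 4 ('i'): MISMATCH
Result: not a palindrome

0


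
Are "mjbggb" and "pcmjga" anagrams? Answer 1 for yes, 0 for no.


Strings: "mjbggb", "pcmjga"
Sorted first:  bbggjm
Sorted second: acgjmp
Differ at position 0: 'b' vs 'a' => not anagrams

0


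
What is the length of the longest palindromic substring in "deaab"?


Input: "deaab"
Checking substrings for palindromes:
  [2:4] "aa" (len 2) => palindrome
Longest palindromic substring: "aa" with length 2

2


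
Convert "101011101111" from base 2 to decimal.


Input: "101011101111" in base 2
Positional expansion:
  Digit '1' (value 1) x 2^11 = 2048
  Digit '0' (value 0) x 2^10 = 0
  Digit '1' (value 1) x 2^9 = 512
  Digit '0' (value 0) x 2^8 = 0
  Digit '1' (value 1) x 2^7 = 128
  Digit '1' (value 1) x 2^6 = 64
  Digit '1' (value 1) x 2^5 = 32
  Digit '0' (value 0) x 2^4 = 0
  Digit '1' (value 1) x 2^3 = 8
  Digit '1' (value 1) x 2^2 = 4
  Digit '1' (value 1) x 2^1 = 2
  Digit '1' (value 1) x 2^0 = 1
Sum = 2799

2799


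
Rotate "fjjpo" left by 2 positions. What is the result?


Input: "fjjpo", rotate left by 2
First 2 characters: "fj"
Remaining characters: "jpo"
Concatenate remaining + first: "jpo" + "fj" = "jpofj"

jpofj


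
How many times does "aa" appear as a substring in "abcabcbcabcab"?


Searching for "aa" in "abcabcbcabcab"
Scanning each position:
  Position 0: "ab" => no
  Position 1: "bc" => no
  Position 2: "ca" => no
  Position 3: "ab" => no
  Position 4: "bc" => no
  Position 5: "cb" => no
  Position 6: "bc" => no
  Position 7: "ca" => no
  Position 8: "ab" => no
  Position 9: "bc" => no
  Position 10: "ca" => no
  Position 11: "ab" => no
Total occurrences: 0

0


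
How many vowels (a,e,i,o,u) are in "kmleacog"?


Input: kmleacog
Checking each character:
  'k' at position 0: consonant
  'm' at position 1: consonant
  'l' at position 2: consonant
  'e' at position 3: vowel (running total: 1)
  'a' at position 4: vowel (running total: 2)
  'c' at position 5: consonant
  'o' at position 6: vowel (running total: 3)
  'g' at position 7: consonant
Total vowels: 3

3


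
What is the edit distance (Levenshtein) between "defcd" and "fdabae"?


Computing edit distance: "defcd" -> "fdabae"
DP table:
           f    d    a    b    a    e
      0    1    2    3    4    5    6
  d   1    1    1    2    3    4    5
  e   2    2    2    2    3    4    4
  f   3    2    3    3    3    4    5
  c   4    3    3    4    4    4    5
  d   5    4    3    4    5    5    5
Edit distance = dp[5][6] = 5

5


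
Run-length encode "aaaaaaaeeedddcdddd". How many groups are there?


Input: aaaaaaaeeedddcdddd
Scanning for consecutive runs:
  Group 1: 'a' x 7 (positions 0-6)
  Group 2: 'e' x 3 (positions 7-9)
  Group 3: 'd' x 3 (positions 10-12)
  Group 4: 'c' x 1 (positions 13-13)
  Group 5: 'd' x 4 (positions 14-17)
Total groups: 5

5


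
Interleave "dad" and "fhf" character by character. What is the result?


Interleaving "dad" and "fhf":
  Position 0: 'd' from first, 'f' from second => "df"
  Position 1: 'a' from first, 'h' from second => "ah"
  Position 2: 'd' from first, 'f' from second => "df"
Result: dfahdf

dfahdf


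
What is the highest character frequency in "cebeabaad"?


Input: cebeabaad
Character counts:
  'a': 3
  'b': 2
  'c': 1
  'd': 1
  'e': 2
Maximum frequency: 3

3


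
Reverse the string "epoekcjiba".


Input: epoekcjiba
Reading characters right to left:
  Position 9: 'a'
  Position 8: 'b'
  Position 7: 'i'
  Position 6: 'j'
  Position 5: 'c'
  Position 4: 'k'
  Position 3: 'e'
  Position 2: 'o'
  Position 1: 'p'
  Position 0: 'e'
Reversed: abijckeope

abijckeope


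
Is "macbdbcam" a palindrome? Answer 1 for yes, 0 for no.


Input: macbdbcam
Reversed: macbdbcam
  Compare pos 0 ('m') with pos 8 ('m'): match
  Compare pos 1 ('a') with pos 7 ('a'): match
  Compare pos 2 ('c') with pos 6 ('c'): match
  Compare pos 3 ('b') with pos 5 ('b'): match
Result: palindrome

1


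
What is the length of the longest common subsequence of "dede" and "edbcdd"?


LCS of "dede" and "edbcdd"
DP table:
           e    d    b    c    d    d
      0    0    0    0    0    0    0
  d   0    0    1    1    1    1    1
  e   0    1    1    1    1    1    1
  d   0    1    2    2    2    2    2
  e   0    1    2    2    2    2    2
LCS length = dp[4][6] = 2

2


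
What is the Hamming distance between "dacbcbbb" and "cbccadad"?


Comparing "dacbcbbb" and "cbccadad" position by position:
  Position 0: 'd' vs 'c' => differ
  Position 1: 'a' vs 'b' => differ
  Position 2: 'c' vs 'c' => same
  Position 3: 'b' vs 'c' => differ
  Position 4: 'c' vs 'a' => differ
  Position 5: 'b' vs 'd' => differ
  Position 6: 'b' vs 'a' => differ
  Position 7: 'b' vs 'd' => differ
Total differences (Hamming distance): 7

7


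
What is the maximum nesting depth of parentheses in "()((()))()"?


Input: "()((()))()"
Tracking depth:
  Position 0 '(': depth becomes 1
  Position 1 ')': depth becomes 0
  Position 2 '(': depth becomes 1
  Position 3 '(': depth becomes 2
  Position 4 '(': depth becomes 3
  Position 5 ')': depth becomes 2
  Position 6 ')': depth becomes 1
  Position 7 ')': depth becomes 0
  Position 8 '(': depth becomes 1
  Position 9 ')': depth becomes 0
Maximum depth reached: 3

3


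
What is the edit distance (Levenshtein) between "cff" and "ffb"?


Computing edit distance: "cff" -> "ffb"
DP table:
           f    f    b
      0    1    2    3
  c   1    1    2    3
  f   2    1    1    2
  f   3    2    1    2
Edit distance = dp[3][3] = 2

2


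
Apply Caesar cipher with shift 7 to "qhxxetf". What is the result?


Caesar cipher: shift "qhxxetf" by 7
  'q' (pos 16) + 7 = pos 23 = 'x'
  'h' (pos 7) + 7 = pos 14 = 'o'
  'x' (pos 23) + 7 = pos 4 = 'e'
  'x' (pos 23) + 7 = pos 4 = 'e'
  'e' (pos 4) + 7 = pos 11 = 'l'
  't' (pos 19) + 7 = pos 0 = 'a'
  'f' (pos 5) + 7 = pos 12 = 'm'
Result: xoeelam

xoeelam


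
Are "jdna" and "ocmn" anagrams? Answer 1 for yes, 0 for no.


Strings: "jdna", "ocmn"
Sorted first:  adjn
Sorted second: cmno
Differ at position 0: 'a' vs 'c' => not anagrams

0


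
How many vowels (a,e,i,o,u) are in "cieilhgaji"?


Input: cieilhgaji
Checking each character:
  'c' at position 0: consonant
  'i' at position 1: vowel (running total: 1)
  'e' at position 2: vowel (running total: 2)
  'i' at position 3: vowel (running total: 3)
  'l' at position 4: consonant
  'h' at position 5: consonant
  'g' at position 6: consonant
  'a' at position 7: vowel (running total: 4)
  'j' at position 8: consonant
  'i' at position 9: vowel (running total: 5)
Total vowels: 5

5


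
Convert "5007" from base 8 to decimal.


Input: "5007" in base 8
Positional expansion:
  Digit '5' (value 5) x 8^3 = 2560
  Digit '0' (value 0) x 8^2 = 0
  Digit '0' (value 0) x 8^1 = 0
  Digit '7' (value 7) x 8^0 = 7
Sum = 2567

2567


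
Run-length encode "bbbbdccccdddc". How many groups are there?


Input: bbbbdccccdddc
Scanning for consecutive runs:
  Group 1: 'b' x 4 (positions 0-3)
  Group 2: 'd' x 1 (positions 4-4)
  Group 3: 'c' x 4 (positions 5-8)
  Group 4: 'd' x 3 (positions 9-11)
  Group 5: 'c' x 1 (positions 12-12)
Total groups: 5

5


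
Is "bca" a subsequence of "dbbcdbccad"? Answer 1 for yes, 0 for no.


Check if "bca" is a subsequence of "dbbcdbccad"
Greedy scan:
  Position 0 ('d'): no match needed
  Position 1 ('b'): matches sub[0] = 'b'
  Position 2 ('b'): no match needed
  Position 3 ('c'): matches sub[1] = 'c'
  Position 4 ('d'): no match needed
  Position 5 ('b'): no match needed
  Position 6 ('c'): no match needed
  Position 7 ('c'): no match needed
  Position 8 ('a'): matches sub[2] = 'a'
  Position 9 ('d'): no match needed
All 3 characters matched => is a subsequence

1


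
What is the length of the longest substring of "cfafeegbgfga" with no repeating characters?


Input: "cfafeegbgfga"
Sliding window (track last position of each char):
  Position 0 ('c'): window [0,0] length 1 -- new best
  Position 1 ('f'): window [0,1] length 2 -- new best
  Position 2 ('a'): window [0,2] length 3 -- new best
  Position 3 ('f'): repeat (last at 1), move window start to 2
  Position 3 ('f'): window [2,3] length 2
  Position 4 ('e'): window [2,4] length 3
  Position 5 ('e'): repeat (last at 4), move window start to 5
  Position 5 ('e'): window [5,5] length 1
  Position 6 ('g'): window [5,6] length 2
  Position 7 ('b'): window [5,7] length 3
  Position 8 ('g'): repeat (last at 6), move window start to 7
  Position 8 ('g'): window [7,8] length 2
  Position 9 ('f'): window [7,9] length 3
  Position 10 ('g'): repeat (last at 8), move window start to 9
  Position 10 ('g'): window [9,10] length 2
  Position 11 ('a'): window [9,11] length 3
Longest substring with no repeats: "cfa" with length 3

3


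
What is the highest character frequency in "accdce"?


Input: accdce
Character counts:
  'a': 1
  'c': 3
  'd': 1
  'e': 1
Maximum frequency: 3

3


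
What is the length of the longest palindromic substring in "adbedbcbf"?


Input: "adbedbcbf"
Checking substrings for palindromes:
  [5:8] "bcb" (len 3) => palindrome
Longest palindromic substring: "bcb" with length 3

3


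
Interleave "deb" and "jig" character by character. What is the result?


Interleaving "deb" and "jig":
  Position 0: 'd' from first, 'j' from second => "dj"
  Position 1: 'e' from first, 'i' from second => "ei"
  Position 2: 'b' from first, 'g' from second => "bg"
Result: djeibg

djeibg


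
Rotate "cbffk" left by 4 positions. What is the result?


Input: "cbffk", rotate left by 4
First 4 characters: "cbff"
Remaining characters: "k"
Concatenate remaining + first: "k" + "cbff" = "kcbff"

kcbff


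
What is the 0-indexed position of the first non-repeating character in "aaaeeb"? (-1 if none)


Input: aaaeeb
Character frequencies:
  'a': 3
  'b': 1
  'e': 2
Scanning left to right for freq == 1:
  Position 0 ('a'): freq=3, skip
  Position 1 ('a'): freq=3, skip
  Position 2 ('a'): freq=3, skip
  Position 3 ('e'): freq=2, skip
  Position 4 ('e'): freq=2, skip
  Position 5 ('b'): unique! => answer = 5

5


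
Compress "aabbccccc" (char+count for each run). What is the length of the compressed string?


Input: aabbccccc
Runs:
  'a' x 2 => "a2"
  'b' x 2 => "b2"
  'c' x 5 => "c5"
Compressed: "a2b2c5"
Compressed length: 6

6


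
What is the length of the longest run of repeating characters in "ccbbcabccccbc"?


Input: "ccbbcabccccbc"
Scanning for longest run:
  Position 1 ('c'): continues run of 'c', length=2
  Position 2 ('b'): new char, reset run to 1
  Position 3 ('b'): continues run of 'b', length=2
  Position 4 ('c'): new char, reset run to 1
  Position 5 ('a'): new char, reset run to 1
  Position 6 ('b'): new char, reset run to 1
  Position 7 ('c'): new char, reset run to 1
  Position 8 ('c'): continues run of 'c', length=2
  Position 9 ('c'): continues run of 'c', length=3
  Position 10 ('c'): continues run of 'c', length=4
  Position 11 ('b'): new char, reset run to 1
  Position 12 ('c'): new char, reset run to 1
Longest run: 'c' with length 4

4


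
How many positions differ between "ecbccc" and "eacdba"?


Comparing "ecbccc" and "eacdba" position by position:
  Position 0: 'e' vs 'e' => same
  Position 1: 'c' vs 'a' => DIFFER
  Position 2: 'b' vs 'c' => DIFFER
  Position 3: 'c' vs 'd' => DIFFER
  Position 4: 'c' vs 'b' => DIFFER
  Position 5: 'c' vs 'a' => DIFFER
Positions that differ: 5

5


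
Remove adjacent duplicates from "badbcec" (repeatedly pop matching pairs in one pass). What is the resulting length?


Input: badbcec
Stack-based adjacent duplicate removal:
  Read 'b': push. Stack: b
  Read 'a': push. Stack: ba
  Read 'd': push. Stack: bad
  Read 'b': push. Stack: badb
  Read 'c': push. Stack: badbc
  Read 'e': push. Stack: badbce
  Read 'c': push. Stack: badbcec
Final stack: "badbcec" (length 7)

7


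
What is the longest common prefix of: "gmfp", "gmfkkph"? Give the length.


Words: gmfp, gmfkkph
  Position 0: all 'g' => match
  Position 1: all 'm' => match
  Position 2: all 'f' => match
  Position 3: ('p', 'k') => mismatch, stop
LCP = "gmf" (length 3)

3


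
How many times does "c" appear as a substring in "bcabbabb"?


Searching for "c" in "bcabbabb"
Scanning each position:
  Position 0: "b" => no
  Position 1: "c" => MATCH
  Position 2: "a" => no
  Position 3: "b" => no
  Position 4: "b" => no
  Position 5: "a" => no
  Position 6: "b" => no
  Position 7: "b" => no
Total occurrences: 1

1


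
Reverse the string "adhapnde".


Input: adhapnde
Reading characters right to left:
  Position 7: 'e'
  Position 6: 'd'
  Position 5: 'n'
  Position 4: 'p'
  Position 3: 'a'
  Position 2: 'h'
  Position 1: 'd'
  Position 0: 'a'
Reversed: ednpahda

ednpahda


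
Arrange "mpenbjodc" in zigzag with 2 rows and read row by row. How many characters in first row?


Zigzag "mpenbjodc" into 2 rows:
Placing characters:
  'm' => row 0
  'p' => row 1
  'e' => row 0
  'n' => row 1
  'b' => row 0
  'j' => row 1
  'o' => row 0
  'd' => row 1
  'c' => row 0
Rows:
  Row 0: "meboc"
  Row 1: "pnjd"
First row length: 5

5


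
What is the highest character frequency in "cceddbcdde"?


Input: cceddbcdde
Character counts:
  'b': 1
  'c': 3
  'd': 4
  'e': 2
Maximum frequency: 4

4


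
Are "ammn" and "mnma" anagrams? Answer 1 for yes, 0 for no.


Strings: "ammn", "mnma"
Sorted first:  ammn
Sorted second: ammn
Sorted forms match => anagrams

1


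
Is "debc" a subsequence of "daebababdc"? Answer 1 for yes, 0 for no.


Check if "debc" is a subsequence of "daebababdc"
Greedy scan:
  Position 0 ('d'): matches sub[0] = 'd'
  Position 1 ('a'): no match needed
  Position 2 ('e'): matches sub[1] = 'e'
  Position 3 ('b'): matches sub[2] = 'b'
  Position 4 ('a'): no match needed
  Position 5 ('b'): no match needed
  Position 6 ('a'): no match needed
  Position 7 ('b'): no match needed
  Position 8 ('d'): no match needed
  Position 9 ('c'): matches sub[3] = 'c'
All 4 characters matched => is a subsequence

1


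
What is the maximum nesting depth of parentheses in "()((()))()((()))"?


Input: "()((()))()((()))"
Tracking depth:
  Position 0 '(': depth becomes 1
  Position 1 ')': depth becomes 0
  Position 2 '(': depth becomes 1
  Position 3 '(': depth becomes 2
  Position 4 '(': depth becomes 3
  Position 5 ')': depth becomes 2
  Position 6 ')': depth becomes 1
  Position 7 ')': depth becomes 0
  Position 8 '(': depth becomes 1
  Position 9 ')': depth becomes 0
  Position 10 '(': depth becomes 1
  Position 11 '(': depth becomes 2
  Position 12 '(': depth becomes 3
  Position 13 ')': depth becomes 2
  Position 14 ')': depth becomes 1
  Position 15 ')': depth becomes 0
Maximum depth reached: 3

3


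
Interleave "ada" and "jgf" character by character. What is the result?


Interleaving "ada" and "jgf":
  Position 0: 'a' from first, 'j' from second => "aj"
  Position 1: 'd' from first, 'g' from second => "dg"
  Position 2: 'a' from first, 'f' from second => "af"
Result: ajdgaf

ajdgaf


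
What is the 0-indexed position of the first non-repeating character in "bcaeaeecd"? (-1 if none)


Input: bcaeaeecd
Character frequencies:
  'a': 2
  'b': 1
  'c': 2
  'd': 1
  'e': 3
Scanning left to right for freq == 1:
  Position 0 ('b'): unique! => answer = 0

0


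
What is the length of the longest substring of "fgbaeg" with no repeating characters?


Input: "fgbaeg"
Sliding window (track last position of each char):
  Position 0 ('f'): window [0,0] length 1 -- new best
  Position 1 ('g'): window [0,1] length 2 -- new best
  Position 2 ('b'): window [0,2] length 3 -- new best
  Position 3 ('a'): window [0,3] length 4 -- new best
  Position 4 ('e'): window [0,4] length 5 -- new best
  Position 5 ('g'): repeat (last at 1), move window start to 2
  Position 5 ('g'): window [2,5] length 4
Longest substring with no repeats: "fgbae" with length 5

5
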